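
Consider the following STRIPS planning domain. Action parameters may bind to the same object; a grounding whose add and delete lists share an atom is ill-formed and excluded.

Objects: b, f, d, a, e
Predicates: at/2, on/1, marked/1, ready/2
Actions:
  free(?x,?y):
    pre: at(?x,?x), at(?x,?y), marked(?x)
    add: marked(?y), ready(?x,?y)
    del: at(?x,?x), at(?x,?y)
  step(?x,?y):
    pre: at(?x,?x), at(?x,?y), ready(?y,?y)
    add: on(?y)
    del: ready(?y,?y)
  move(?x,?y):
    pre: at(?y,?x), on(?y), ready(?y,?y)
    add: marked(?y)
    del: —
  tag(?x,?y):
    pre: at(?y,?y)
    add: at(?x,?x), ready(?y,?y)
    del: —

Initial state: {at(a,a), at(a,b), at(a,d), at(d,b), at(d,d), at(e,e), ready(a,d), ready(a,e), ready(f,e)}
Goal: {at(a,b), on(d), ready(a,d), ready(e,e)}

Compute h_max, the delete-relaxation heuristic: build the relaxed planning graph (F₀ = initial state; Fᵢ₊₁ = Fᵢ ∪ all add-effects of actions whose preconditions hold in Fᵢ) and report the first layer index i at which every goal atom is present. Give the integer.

2

F0 = init (9 atoms)
F1 = F0 ∪ {at(b,b), at(f,f), ready(a,a), ready(d,d), ready(e,e)}  (14 atoms)
F2 = F1 ∪ {on(a), on(d), on(e), ready(b,b), ready(f,f)}  (19 atoms)
goal ⊆ F2  ⇒  h_max = 2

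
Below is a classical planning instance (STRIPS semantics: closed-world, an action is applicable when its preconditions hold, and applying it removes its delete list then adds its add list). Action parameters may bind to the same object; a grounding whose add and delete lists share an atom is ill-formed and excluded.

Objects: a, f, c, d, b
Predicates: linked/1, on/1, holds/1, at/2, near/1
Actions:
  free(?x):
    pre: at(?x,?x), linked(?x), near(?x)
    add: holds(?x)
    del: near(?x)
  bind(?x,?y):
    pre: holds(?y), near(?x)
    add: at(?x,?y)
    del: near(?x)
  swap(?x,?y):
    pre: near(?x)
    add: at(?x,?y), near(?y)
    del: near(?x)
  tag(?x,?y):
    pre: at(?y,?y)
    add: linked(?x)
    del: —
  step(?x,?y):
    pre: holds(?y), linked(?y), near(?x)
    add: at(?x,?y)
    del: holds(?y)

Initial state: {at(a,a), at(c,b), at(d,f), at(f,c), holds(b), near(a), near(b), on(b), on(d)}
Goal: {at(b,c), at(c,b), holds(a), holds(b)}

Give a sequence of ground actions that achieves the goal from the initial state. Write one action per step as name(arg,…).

1. swap(b,c)  →  {at(a,a), at(b,c), at(c,b), at(d,f), at(f,c), holds(b), near(a), near(c), on(b), on(d)}
2. tag(a,a)  →  {at(a,a), at(b,c), at(c,b), at(d,f), at(f,c), holds(b), linked(a), near(a), near(c), on(b), on(d)}
3. free(a)  →  {at(a,a), at(b,c), at(c,b), at(d,f), at(f,c), holds(a), holds(b), linked(a), near(c), on(b), on(d)}

swap(b,c); tag(a,a); free(a)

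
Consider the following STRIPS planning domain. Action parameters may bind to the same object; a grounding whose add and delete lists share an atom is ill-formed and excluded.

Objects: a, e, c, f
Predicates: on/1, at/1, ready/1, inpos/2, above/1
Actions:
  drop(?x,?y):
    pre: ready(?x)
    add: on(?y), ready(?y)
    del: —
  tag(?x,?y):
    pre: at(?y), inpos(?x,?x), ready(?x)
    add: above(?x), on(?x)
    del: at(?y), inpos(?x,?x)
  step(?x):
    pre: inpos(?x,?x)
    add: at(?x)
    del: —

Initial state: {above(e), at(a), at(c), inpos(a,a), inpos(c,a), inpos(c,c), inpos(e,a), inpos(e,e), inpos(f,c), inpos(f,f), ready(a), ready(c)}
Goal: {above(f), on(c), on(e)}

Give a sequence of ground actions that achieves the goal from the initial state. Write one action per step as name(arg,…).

1. drop(a,e)  →  {above(e), at(a), at(c), inpos(a,a), inpos(c,a), inpos(c,c), inpos(e,a), inpos(e,e), inpos(f,c), inpos(f,f), on(e), ready(a), ready(c), ready(e)}
2. drop(a,c)  →  {above(e), at(a), at(c), inpos(a,a), inpos(c,a), inpos(c,c), inpos(e,a), inpos(e,e), inpos(f,c), inpos(f,f), on(c), on(e), ready(a), ready(c), ready(e)}
3. drop(a,f)  →  {above(e), at(a), at(c), inpos(a,a), inpos(c,a), inpos(c,c), inpos(e,a), inpos(e,e), inpos(f,c), inpos(f,f), on(c), on(e), on(f), ready(a), ready(c), ready(e), ready(f)}
4. tag(f,a)  →  {above(e), above(f), at(c), inpos(a,a), inpos(c,a), inpos(c,c), inpos(e,a), inpos(e,e), inpos(f,c), on(c), on(e), on(f), ready(a), ready(c), ready(e), ready(f)}

drop(a,e); drop(a,c); drop(a,f); tag(f,a)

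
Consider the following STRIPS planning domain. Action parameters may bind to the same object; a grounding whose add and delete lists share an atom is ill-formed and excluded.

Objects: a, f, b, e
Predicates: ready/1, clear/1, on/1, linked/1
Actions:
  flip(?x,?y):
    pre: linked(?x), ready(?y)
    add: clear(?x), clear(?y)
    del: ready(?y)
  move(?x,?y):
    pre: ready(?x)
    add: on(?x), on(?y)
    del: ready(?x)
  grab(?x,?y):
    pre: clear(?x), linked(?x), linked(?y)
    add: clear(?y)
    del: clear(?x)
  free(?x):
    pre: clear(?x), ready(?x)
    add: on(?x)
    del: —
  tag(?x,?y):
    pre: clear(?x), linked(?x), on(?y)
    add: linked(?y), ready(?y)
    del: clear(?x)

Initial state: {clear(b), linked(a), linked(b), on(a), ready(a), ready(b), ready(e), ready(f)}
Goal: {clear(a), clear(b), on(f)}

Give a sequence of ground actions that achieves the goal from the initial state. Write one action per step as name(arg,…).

1. flip(a,a)  →  {clear(a), clear(b), linked(a), linked(b), on(a), ready(b), ready(e), ready(f)}
2. move(f,a)  →  {clear(a), clear(b), linked(a), linked(b), on(a), on(f), ready(b), ready(e)}

flip(a,a); move(f,a)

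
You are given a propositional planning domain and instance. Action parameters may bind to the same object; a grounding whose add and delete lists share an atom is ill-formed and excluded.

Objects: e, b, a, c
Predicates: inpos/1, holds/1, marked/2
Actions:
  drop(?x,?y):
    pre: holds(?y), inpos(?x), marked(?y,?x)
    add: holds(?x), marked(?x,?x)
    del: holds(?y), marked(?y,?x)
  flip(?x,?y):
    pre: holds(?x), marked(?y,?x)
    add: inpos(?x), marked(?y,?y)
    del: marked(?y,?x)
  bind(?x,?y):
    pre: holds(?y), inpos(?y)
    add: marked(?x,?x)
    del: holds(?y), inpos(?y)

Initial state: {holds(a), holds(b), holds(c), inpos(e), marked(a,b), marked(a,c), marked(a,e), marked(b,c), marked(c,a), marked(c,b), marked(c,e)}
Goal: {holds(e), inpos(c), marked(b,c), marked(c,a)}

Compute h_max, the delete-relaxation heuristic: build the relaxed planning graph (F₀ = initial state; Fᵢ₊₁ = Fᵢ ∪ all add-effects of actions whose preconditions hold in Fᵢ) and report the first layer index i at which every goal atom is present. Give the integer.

F0 = init (11 atoms)
F1 = F0 ∪ {holds(e), inpos(a), inpos(b), inpos(c), marked(a,a), marked(b,b), marked(c,c), marked(e,e)}  (19 atoms)
goal ⊆ F1  ⇒  h_max = 1

1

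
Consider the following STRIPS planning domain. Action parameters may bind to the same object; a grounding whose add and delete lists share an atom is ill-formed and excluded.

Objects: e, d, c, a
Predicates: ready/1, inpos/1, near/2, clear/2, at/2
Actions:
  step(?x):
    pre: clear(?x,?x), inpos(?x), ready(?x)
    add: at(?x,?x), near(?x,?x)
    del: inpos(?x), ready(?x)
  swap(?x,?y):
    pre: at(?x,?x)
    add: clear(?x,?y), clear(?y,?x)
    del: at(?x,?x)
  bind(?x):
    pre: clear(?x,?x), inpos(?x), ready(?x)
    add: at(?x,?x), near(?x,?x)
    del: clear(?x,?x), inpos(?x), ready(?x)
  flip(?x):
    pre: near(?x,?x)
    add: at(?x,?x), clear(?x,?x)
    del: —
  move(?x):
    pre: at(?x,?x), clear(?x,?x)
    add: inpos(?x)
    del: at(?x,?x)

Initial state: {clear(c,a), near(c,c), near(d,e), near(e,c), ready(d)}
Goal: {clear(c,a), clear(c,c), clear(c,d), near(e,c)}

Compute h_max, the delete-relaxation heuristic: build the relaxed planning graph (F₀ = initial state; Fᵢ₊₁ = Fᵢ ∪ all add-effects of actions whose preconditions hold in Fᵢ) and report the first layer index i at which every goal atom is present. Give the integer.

F0 = init (5 atoms)
F1 = F0 ∪ {at(c,c), clear(c,c)}  (7 atoms)
F2 = F1 ∪ {clear(a,c), clear(c,d), clear(c,e), clear(d,c), clear(e,c), inpos(c)}  (13 atoms)
goal ⊆ F2  ⇒  h_max = 2

2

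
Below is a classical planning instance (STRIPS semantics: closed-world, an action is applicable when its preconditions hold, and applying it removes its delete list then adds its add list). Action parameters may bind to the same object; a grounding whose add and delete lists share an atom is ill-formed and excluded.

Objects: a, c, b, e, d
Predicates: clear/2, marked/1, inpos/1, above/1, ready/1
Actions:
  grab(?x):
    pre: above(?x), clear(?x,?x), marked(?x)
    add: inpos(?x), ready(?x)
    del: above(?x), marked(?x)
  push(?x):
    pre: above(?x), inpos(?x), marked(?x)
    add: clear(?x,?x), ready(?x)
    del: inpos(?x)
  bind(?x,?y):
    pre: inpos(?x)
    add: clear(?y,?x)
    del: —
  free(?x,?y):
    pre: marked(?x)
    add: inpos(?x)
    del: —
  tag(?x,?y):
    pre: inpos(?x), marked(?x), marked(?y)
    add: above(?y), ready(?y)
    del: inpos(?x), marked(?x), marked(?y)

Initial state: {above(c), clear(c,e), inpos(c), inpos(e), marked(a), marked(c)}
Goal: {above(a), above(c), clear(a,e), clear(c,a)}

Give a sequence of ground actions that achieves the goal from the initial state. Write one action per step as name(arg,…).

1. bind(e,a)  →  {above(c), clear(a,e), clear(c,e), inpos(c), inpos(e), marked(a), marked(c)}
2. free(a,a)  →  {above(c), clear(a,e), clear(c,e), inpos(a), inpos(c), inpos(e), marked(a), marked(c)}
3. bind(a,c)  →  {above(c), clear(a,e), clear(c,a), clear(c,e), inpos(a), inpos(c), inpos(e), marked(a), marked(c)}
4. tag(a,a)  →  {above(a), above(c), clear(a,e), clear(c,a), clear(c,e), inpos(c), inpos(e), marked(c), ready(a)}

bind(e,a); free(a,a); bind(a,c); tag(a,a)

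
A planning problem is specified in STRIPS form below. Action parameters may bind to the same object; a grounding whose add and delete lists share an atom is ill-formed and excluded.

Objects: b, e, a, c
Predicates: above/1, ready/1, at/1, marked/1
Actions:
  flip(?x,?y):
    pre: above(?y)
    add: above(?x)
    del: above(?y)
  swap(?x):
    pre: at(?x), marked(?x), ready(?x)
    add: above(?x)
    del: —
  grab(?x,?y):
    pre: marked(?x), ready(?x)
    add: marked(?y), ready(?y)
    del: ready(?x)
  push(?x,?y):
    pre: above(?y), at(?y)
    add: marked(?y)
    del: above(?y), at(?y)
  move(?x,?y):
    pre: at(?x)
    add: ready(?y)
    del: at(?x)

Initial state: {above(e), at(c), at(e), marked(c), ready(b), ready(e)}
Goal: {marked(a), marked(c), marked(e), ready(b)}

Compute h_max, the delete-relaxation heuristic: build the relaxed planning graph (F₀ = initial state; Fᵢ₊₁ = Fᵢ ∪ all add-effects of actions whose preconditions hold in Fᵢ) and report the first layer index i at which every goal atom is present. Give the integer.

2

F0 = init (6 atoms)
F1 = F0 ∪ {above(a), above(b), above(c), marked(e), ready(a), ready(c)}  (12 atoms)
F2 = F1 ∪ {marked(a), marked(b)}  (14 atoms)
goal ⊆ F2  ⇒  h_max = 2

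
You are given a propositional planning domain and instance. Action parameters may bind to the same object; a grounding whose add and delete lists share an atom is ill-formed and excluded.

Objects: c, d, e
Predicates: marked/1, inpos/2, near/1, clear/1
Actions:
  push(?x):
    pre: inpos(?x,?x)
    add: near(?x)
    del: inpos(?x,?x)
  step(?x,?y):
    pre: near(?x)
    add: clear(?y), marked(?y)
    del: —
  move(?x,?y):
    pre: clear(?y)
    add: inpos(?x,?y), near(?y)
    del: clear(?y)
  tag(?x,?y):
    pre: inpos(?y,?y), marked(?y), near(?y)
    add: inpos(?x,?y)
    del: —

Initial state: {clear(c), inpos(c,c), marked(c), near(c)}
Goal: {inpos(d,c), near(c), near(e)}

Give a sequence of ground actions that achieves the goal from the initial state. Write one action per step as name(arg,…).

step(c,e); move(c,e); move(d,c)

1. step(c,e)  →  {clear(c), clear(e), inpos(c,c), marked(c), marked(e), near(c)}
2. move(c,e)  →  {clear(c), inpos(c,c), inpos(c,e), marked(c), marked(e), near(c), near(e)}
3. move(d,c)  →  {inpos(c,c), inpos(c,e), inpos(d,c), marked(c), marked(e), near(c), near(e)}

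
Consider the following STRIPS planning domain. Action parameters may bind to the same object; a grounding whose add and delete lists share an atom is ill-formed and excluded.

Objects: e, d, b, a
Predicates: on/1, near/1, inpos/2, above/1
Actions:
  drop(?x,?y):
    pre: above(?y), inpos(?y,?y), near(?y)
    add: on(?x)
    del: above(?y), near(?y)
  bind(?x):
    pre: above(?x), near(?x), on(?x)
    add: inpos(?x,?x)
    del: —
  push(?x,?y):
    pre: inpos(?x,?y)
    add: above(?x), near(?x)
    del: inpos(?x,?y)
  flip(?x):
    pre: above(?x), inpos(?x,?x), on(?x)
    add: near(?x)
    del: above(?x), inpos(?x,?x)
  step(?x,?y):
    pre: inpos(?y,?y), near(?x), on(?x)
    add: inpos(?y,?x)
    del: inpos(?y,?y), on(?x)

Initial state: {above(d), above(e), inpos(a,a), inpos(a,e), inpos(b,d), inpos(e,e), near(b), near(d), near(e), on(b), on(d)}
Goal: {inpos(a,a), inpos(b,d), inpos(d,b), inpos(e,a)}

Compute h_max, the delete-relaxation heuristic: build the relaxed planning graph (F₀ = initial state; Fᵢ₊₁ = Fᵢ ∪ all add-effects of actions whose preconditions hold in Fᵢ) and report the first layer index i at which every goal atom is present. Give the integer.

2

F0 = init (11 atoms)
F1 = F0 ∪ {above(a), above(b), inpos(a,b), inpos(a,d), inpos(d,d), inpos(e,b), inpos(e,d), near(a), on(a), on(e)}  (21 atoms)
F2 = F1 ∪ {inpos(b,b), inpos(d,a), inpos(d,b), inpos(d,e), inpos(e,a)}  (26 atoms)
goal ⊆ F2  ⇒  h_max = 2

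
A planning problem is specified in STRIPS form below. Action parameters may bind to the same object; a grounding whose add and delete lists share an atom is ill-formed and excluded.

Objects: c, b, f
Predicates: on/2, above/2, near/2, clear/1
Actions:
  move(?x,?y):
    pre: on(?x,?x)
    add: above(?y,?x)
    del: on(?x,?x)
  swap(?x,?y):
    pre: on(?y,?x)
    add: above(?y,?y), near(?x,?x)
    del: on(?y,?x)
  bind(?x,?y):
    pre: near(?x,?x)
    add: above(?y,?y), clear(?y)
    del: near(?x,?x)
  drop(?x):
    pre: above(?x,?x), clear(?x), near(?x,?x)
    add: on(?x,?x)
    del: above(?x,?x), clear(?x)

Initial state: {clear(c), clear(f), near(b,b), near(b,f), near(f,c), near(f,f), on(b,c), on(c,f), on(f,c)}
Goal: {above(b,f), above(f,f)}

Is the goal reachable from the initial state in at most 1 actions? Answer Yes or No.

1. swap(c,f)  →  {above(f,f), clear(c), clear(f), near(b,b), near(b,f), near(c,c), near(f,c), near(f,f), on(b,c), on(c,f)}
2. drop(f)  →  {clear(c), near(b,b), near(b,f), near(c,c), near(f,c), near(f,f), on(b,c), on(c,f), on(f,f)}
3. move(f,b)  →  {above(b,f), clear(c), near(b,b), near(b,f), near(c,c), near(f,c), near(f,f), on(b,c), on(c,f)}
4. bind(c,f)  →  {above(b,f), above(f,f), clear(c), clear(f), near(b,b), near(b,f), near(f,c), near(f,f), on(b,c), on(c,f)}
optimal plan length = 4; 4 > 1

No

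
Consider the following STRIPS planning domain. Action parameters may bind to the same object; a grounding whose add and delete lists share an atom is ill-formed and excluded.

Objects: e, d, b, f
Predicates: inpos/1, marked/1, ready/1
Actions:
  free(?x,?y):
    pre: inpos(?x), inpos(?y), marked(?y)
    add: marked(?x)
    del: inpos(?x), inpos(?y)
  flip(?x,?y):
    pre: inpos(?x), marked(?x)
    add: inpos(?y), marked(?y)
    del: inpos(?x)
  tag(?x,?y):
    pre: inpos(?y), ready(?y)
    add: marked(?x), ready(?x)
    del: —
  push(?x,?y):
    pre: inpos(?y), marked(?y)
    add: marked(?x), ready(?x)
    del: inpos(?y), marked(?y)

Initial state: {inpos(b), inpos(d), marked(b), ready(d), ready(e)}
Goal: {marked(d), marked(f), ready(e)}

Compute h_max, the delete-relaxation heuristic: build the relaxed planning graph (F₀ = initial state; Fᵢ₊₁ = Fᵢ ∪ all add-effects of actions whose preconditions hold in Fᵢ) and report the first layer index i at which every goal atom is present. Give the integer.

F0 = init (5 atoms)
F1 = F0 ∪ {inpos(e), inpos(f), marked(d), marked(e), marked(f), ready(b), ready(f)}  (12 atoms)
goal ⊆ F1  ⇒  h_max = 1

1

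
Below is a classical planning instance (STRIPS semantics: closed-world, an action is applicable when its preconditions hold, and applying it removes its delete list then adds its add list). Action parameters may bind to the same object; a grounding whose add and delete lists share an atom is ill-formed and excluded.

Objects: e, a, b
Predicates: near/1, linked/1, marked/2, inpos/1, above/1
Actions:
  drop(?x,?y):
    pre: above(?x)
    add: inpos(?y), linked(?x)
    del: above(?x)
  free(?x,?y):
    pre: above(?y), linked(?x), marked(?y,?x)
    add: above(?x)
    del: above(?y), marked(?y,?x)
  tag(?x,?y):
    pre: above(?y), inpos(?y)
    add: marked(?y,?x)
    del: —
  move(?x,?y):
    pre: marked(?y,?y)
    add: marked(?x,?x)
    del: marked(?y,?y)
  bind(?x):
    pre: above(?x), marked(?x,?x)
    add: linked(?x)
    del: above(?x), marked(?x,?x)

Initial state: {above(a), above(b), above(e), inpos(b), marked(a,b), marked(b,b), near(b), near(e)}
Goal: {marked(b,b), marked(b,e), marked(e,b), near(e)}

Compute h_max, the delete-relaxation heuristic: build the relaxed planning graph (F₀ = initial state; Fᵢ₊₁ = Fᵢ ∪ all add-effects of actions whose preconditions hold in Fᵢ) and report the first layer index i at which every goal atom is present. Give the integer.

2

F0 = init (8 atoms)
F1 = F0 ∪ {inpos(a), inpos(e), linked(a), linked(b), linked(e), marked(a,a), marked(b,a), marked(b,e), marked(e,e)}  (17 atoms)
F2 = F1 ∪ {marked(a,e), marked(e,a), marked(e,b)}  (20 atoms)
goal ⊆ F2  ⇒  h_max = 2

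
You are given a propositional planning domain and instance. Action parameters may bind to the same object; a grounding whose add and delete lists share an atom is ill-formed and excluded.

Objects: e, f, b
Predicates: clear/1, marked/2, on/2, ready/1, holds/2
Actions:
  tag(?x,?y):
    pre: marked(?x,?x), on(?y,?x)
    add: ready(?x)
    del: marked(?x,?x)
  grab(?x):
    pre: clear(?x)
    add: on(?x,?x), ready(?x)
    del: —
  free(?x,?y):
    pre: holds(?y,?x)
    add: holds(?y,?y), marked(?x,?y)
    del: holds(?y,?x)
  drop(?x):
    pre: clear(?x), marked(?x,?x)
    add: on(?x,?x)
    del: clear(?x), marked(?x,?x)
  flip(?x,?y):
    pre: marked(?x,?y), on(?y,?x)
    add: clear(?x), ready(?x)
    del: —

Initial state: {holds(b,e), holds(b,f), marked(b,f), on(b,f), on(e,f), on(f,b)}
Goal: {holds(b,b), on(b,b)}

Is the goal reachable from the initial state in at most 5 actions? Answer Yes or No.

1. free(e,b)  →  {holds(b,b), holds(b,f), marked(b,f), marked(e,b), on(b,f), on(e,f), on(f,b)}
2. flip(b,f)  →  {clear(b), holds(b,b), holds(b,f), marked(b,f), marked(e,b), on(b,f), on(e,f), on(f,b), ready(b)}
3. grab(b)  →  {clear(b), holds(b,b), holds(b,f), marked(b,f), marked(e,b), on(b,b), on(b,f), on(e,f), on(f,b), ready(b)}
optimal plan length = 3; 3 ≤ 5

Yes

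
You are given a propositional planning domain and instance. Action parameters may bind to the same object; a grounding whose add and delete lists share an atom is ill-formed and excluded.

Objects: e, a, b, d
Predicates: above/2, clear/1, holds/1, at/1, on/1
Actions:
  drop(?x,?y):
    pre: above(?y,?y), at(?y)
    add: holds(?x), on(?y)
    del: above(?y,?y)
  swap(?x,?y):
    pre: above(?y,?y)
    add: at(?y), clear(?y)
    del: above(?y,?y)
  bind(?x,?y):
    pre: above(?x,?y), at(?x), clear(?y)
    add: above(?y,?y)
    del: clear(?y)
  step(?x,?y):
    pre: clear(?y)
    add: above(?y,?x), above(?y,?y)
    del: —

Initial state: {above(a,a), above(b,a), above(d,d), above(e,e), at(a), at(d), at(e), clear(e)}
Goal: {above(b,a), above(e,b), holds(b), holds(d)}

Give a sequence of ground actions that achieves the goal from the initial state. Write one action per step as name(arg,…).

drop(b,e); drop(d,a); step(b,e)

1. drop(b,e)  →  {above(a,a), above(b,a), above(d,d), at(a), at(d), at(e), clear(e), holds(b), on(e)}
2. drop(d,a)  →  {above(b,a), above(d,d), at(a), at(d), at(e), clear(e), holds(b), holds(d), on(a), on(e)}
3. step(b,e)  →  {above(b,a), above(d,d), above(e,b), above(e,e), at(a), at(d), at(e), clear(e), holds(b), holds(d), on(a), on(e)}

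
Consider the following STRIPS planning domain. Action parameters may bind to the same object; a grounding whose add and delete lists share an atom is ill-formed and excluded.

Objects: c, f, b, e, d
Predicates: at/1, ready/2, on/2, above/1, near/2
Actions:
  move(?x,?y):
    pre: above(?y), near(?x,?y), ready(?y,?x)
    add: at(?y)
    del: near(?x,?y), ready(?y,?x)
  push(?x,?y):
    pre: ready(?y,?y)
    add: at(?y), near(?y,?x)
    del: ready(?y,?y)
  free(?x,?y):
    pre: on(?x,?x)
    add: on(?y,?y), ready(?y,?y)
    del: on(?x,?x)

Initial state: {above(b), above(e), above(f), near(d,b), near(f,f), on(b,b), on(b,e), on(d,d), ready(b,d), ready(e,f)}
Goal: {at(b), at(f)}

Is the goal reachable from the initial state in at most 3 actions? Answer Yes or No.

Yes

1. move(d,b)  →  {above(b), above(e), above(f), at(b), near(f,f), on(b,b), on(b,e), on(d,d), ready(e,f)}
2. free(b,f)  →  {above(b), above(e), above(f), at(b), near(f,f), on(b,e), on(d,d), on(f,f), ready(e,f), ready(f,f)}
3. move(f,f)  →  {above(b), above(e), above(f), at(b), at(f), on(b,e), on(d,d), on(f,f), ready(e,f)}
optimal plan length = 3; 3 ≤ 3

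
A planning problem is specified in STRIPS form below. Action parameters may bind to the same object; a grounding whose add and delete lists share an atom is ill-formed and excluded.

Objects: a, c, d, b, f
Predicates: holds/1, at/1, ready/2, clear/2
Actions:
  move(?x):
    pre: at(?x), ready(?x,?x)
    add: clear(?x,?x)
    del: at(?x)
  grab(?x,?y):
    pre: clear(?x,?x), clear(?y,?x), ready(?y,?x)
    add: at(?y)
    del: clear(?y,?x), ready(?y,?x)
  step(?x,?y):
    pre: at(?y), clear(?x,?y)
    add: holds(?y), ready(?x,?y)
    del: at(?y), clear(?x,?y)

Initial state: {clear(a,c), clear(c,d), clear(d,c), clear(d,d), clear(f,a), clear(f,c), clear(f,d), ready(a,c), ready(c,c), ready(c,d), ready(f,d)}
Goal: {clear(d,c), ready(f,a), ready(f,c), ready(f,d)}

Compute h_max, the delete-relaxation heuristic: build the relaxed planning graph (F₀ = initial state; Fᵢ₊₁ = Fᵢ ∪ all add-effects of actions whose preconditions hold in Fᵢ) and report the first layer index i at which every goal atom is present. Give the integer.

4

F0 = init (11 atoms)
F1 = F0 ∪ {at(c), at(f)}  (13 atoms)
F2 = F1 ∪ {clear(c,c), holds(c), ready(d,c), ready(f,c)}  (17 atoms)
F3 = F2 ∪ {at(a), at(d)}  (19 atoms)
F4 = F3 ∪ {holds(a), holds(d), ready(d,d), ready(f,a)}  (23 atoms)
goal ⊆ F4  ⇒  h_max = 4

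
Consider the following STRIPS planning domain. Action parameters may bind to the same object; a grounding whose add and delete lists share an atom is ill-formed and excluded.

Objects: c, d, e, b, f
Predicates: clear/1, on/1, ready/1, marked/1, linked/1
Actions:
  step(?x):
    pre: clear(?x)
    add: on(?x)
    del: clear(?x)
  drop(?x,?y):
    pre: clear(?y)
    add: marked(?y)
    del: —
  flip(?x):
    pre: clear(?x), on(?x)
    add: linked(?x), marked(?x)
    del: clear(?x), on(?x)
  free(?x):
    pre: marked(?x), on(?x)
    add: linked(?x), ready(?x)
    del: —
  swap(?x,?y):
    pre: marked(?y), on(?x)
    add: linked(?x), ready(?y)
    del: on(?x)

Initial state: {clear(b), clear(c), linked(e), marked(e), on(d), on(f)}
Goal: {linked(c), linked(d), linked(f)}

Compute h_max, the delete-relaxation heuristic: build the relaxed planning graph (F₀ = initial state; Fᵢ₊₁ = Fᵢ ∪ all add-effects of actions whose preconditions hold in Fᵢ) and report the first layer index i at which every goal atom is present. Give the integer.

F0 = init (6 atoms)
F1 = F0 ∪ {linked(d), linked(f), marked(b), marked(c), on(b), on(c), ready(e)}  (13 atoms)
F2 = F1 ∪ {linked(b), linked(c), ready(b), ready(c)}  (17 atoms)
goal ⊆ F2  ⇒  h_max = 2

2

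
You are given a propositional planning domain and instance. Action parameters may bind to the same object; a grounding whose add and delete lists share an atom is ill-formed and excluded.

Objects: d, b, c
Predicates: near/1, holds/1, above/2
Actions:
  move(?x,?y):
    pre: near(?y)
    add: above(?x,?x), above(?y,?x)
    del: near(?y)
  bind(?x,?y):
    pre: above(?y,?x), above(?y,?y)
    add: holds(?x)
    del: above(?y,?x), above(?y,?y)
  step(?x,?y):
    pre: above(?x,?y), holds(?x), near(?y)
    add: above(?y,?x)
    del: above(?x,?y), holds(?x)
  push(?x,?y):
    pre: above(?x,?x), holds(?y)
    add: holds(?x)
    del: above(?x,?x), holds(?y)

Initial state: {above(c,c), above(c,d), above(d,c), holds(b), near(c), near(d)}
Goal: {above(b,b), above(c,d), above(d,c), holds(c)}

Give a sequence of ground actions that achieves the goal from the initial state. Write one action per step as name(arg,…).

1. move(b,d)  →  {above(b,b), above(c,c), above(c,d), above(d,b), above(d,c), holds(b), near(c)}
2. bind(c,c)  →  {above(b,b), above(c,d), above(d,b), above(d,c), holds(b), holds(c), near(c)}

move(b,d); bind(c,c)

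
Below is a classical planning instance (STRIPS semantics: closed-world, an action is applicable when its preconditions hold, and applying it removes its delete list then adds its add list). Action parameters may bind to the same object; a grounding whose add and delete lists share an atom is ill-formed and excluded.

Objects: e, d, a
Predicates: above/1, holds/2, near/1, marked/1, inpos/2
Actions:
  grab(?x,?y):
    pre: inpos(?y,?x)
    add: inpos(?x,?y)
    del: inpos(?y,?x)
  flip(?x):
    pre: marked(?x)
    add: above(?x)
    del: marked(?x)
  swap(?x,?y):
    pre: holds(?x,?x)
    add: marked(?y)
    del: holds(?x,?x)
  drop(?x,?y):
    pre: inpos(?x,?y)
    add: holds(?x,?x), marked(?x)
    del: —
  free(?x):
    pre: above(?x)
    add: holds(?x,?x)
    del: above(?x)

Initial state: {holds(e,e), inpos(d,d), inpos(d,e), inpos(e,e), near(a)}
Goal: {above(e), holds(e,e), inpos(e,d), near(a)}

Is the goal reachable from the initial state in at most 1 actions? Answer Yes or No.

1. grab(e,d)  →  {holds(e,e), inpos(d,d), inpos(e,d), inpos(e,e), near(a)}
2. drop(e,e)  →  {holds(e,e), inpos(d,d), inpos(e,d), inpos(e,e), marked(e), near(a)}
3. flip(e)  →  {above(e), holds(e,e), inpos(d,d), inpos(e,d), inpos(e,e), near(a)}
optimal plan length = 3; 3 > 1

No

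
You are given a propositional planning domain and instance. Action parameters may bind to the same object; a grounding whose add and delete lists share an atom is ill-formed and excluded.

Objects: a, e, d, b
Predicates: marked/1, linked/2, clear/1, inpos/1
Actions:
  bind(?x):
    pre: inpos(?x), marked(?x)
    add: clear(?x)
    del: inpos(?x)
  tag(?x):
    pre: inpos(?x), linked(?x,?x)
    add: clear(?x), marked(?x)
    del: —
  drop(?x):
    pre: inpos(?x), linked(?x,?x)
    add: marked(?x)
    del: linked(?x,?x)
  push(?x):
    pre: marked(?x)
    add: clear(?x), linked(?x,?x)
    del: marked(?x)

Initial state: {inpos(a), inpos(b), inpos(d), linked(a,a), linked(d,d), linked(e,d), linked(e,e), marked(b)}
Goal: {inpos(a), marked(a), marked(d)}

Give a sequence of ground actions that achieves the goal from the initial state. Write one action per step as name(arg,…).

tag(a); tag(d)

1. tag(a)  →  {clear(a), inpos(a), inpos(b), inpos(d), linked(a,a), linked(d,d), linked(e,d), linked(e,e), marked(a), marked(b)}
2. tag(d)  →  {clear(a), clear(d), inpos(a), inpos(b), inpos(d), linked(a,a), linked(d,d), linked(e,d), linked(e,e), marked(a), marked(b), marked(d)}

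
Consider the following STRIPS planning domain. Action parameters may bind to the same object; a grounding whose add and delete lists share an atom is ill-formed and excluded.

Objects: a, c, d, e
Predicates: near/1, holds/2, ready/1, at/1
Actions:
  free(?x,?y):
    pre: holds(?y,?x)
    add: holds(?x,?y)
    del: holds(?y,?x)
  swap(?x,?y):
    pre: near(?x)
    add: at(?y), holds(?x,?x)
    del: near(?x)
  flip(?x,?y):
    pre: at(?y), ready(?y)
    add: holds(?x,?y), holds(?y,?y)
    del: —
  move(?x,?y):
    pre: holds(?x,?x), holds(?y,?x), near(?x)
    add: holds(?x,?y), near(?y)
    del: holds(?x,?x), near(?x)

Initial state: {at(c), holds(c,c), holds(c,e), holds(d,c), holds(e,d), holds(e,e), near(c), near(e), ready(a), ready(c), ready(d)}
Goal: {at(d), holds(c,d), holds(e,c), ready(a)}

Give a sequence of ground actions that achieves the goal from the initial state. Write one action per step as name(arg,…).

free(c,d); free(e,c); swap(c,d)

1. free(c,d)  →  {at(c), holds(c,c), holds(c,d), holds(c,e), holds(e,d), holds(e,e), near(c), near(e), ready(a), ready(c), ready(d)}
2. free(e,c)  →  {at(c), holds(c,c), holds(c,d), holds(e,c), holds(e,d), holds(e,e), near(c), near(e), ready(a), ready(c), ready(d)}
3. swap(c,d)  →  {at(c), at(d), holds(c,c), holds(c,d), holds(e,c), holds(e,d), holds(e,e), near(e), ready(a), ready(c), ready(d)}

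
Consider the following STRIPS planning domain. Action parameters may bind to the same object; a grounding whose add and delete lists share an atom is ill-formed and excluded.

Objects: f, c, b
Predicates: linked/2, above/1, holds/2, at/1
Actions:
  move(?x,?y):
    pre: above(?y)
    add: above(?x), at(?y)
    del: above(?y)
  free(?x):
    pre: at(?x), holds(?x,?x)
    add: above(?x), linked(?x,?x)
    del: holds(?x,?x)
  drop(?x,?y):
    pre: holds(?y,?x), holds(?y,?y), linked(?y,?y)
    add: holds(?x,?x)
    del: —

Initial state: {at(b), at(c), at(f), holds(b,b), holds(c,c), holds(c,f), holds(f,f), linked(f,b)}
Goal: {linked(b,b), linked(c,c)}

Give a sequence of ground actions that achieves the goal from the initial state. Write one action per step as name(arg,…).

free(c); free(b)

1. free(c)  →  {above(c), at(b), at(c), at(f), holds(b,b), holds(c,f), holds(f,f), linked(c,c), linked(f,b)}
2. free(b)  →  {above(b), above(c), at(b), at(c), at(f), holds(c,f), holds(f,f), linked(b,b), linked(c,c), linked(f,b)}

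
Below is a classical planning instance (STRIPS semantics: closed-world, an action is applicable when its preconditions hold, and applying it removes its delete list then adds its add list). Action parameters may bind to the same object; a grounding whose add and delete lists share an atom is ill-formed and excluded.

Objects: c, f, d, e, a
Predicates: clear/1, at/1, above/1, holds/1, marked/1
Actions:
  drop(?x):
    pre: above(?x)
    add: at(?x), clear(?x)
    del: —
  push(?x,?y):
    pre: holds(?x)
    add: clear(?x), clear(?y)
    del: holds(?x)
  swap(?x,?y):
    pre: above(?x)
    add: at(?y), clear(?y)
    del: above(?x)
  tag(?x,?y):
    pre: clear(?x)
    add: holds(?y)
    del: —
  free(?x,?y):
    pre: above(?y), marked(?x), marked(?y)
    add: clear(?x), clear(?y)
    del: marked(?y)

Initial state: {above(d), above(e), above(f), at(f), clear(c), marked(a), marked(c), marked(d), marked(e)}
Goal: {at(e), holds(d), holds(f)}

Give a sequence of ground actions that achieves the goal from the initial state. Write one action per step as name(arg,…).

1. drop(e)  →  {above(d), above(e), above(f), at(e), at(f), clear(c), clear(e), marked(a), marked(c), marked(d), marked(e)}
2. tag(c,f)  →  {above(d), above(e), above(f), at(e), at(f), clear(c), clear(e), holds(f), marked(a), marked(c), marked(d), marked(e)}
3. tag(c,d)  →  {above(d), above(e), above(f), at(e), at(f), clear(c), clear(e), holds(d), holds(f), marked(a), marked(c), marked(d), marked(e)}

drop(e); tag(c,f); tag(c,d)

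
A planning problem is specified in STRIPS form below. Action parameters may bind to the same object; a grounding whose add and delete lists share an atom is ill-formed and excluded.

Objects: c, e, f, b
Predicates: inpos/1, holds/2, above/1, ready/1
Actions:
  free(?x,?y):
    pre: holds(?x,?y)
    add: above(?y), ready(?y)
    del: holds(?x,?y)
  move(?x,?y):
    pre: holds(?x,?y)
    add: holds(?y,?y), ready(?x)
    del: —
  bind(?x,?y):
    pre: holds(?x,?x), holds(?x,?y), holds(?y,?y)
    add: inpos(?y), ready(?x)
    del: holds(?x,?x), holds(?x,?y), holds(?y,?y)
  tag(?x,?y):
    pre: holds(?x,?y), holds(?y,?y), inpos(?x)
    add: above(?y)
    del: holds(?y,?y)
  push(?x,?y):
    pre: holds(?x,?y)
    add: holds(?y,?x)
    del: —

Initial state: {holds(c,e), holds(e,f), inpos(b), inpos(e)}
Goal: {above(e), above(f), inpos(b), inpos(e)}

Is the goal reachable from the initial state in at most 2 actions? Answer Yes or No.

Yes

1. free(c,e)  →  {above(e), holds(e,f), inpos(b), inpos(e), ready(e)}
2. free(e,f)  →  {above(e), above(f), inpos(b), inpos(e), ready(e), ready(f)}
optimal plan length = 2; 2 ≤ 2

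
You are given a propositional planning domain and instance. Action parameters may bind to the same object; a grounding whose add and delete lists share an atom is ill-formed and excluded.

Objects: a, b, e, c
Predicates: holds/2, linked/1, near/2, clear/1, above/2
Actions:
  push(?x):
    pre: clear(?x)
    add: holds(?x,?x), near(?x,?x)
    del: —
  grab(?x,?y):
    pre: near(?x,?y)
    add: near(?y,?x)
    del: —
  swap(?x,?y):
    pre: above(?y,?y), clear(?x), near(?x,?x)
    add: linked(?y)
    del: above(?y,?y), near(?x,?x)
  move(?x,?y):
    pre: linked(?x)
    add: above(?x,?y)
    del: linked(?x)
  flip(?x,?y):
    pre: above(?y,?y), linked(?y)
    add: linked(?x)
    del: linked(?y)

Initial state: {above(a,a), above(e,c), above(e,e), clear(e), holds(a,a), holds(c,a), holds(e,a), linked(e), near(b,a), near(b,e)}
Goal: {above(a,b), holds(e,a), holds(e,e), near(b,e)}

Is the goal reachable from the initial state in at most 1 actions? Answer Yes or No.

1. push(e)  →  {above(a,a), above(e,c), above(e,e), clear(e), holds(a,a), holds(c,a), holds(e,a), holds(e,e), linked(e), near(b,a), near(b,e), near(e,e)}
2. swap(e,a)  →  {above(e,c), above(e,e), clear(e), holds(a,a), holds(c,a), holds(e,a), holds(e,e), linked(a), linked(e), near(b,a), near(b,e)}
3. move(a,b)  →  {above(a,b), above(e,c), above(e,e), clear(e), holds(a,a), holds(c,a), holds(e,a), holds(e,e), linked(e), near(b,a), near(b,e)}
optimal plan length = 3; 3 > 1

No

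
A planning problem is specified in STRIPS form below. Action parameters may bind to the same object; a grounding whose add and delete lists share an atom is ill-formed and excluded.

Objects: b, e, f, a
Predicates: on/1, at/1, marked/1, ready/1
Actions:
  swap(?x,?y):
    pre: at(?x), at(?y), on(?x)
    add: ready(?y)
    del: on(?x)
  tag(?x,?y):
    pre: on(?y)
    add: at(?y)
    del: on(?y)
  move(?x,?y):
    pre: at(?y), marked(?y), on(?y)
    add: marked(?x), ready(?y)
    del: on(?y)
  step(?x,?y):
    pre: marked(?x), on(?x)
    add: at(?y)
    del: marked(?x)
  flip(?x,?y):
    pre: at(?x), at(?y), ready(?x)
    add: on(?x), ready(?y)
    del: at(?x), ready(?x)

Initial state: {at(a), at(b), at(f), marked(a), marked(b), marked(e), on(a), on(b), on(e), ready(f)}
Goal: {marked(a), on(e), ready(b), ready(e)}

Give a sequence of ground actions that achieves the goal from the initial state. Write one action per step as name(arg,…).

1. swap(b,b)  →  {at(a), at(b), at(f), marked(a), marked(b), marked(e), on(a), on(e), ready(b), ready(f)}
2. step(e,e)  →  {at(a), at(b), at(e), at(f), marked(a), marked(b), on(a), on(e), ready(b), ready(f)}
3. swap(a,e)  →  {at(a), at(b), at(e), at(f), marked(a), marked(b), on(e), ready(b), ready(e), ready(f)}

swap(b,b); step(e,e); swap(a,e)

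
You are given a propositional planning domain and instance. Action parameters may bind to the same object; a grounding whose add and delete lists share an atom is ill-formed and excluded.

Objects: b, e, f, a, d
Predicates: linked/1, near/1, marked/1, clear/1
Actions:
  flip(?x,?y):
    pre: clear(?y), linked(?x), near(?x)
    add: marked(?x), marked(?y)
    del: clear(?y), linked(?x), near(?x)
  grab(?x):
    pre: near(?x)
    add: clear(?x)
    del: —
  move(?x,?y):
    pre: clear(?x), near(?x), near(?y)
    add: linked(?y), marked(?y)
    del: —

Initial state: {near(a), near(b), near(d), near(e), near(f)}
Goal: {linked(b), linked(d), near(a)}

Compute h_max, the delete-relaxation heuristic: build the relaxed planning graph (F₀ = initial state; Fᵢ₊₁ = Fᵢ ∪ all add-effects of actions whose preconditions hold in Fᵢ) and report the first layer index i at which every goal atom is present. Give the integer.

F0 = init (5 atoms)
F1 = F0 ∪ {clear(a), clear(b), clear(d), clear(e), clear(f)}  (10 atoms)
F2 = F1 ∪ {linked(a), linked(b), linked(d), linked(e), linked(f), marked(a), marked(b), marked(d), marked(e), marked(f)}  (20 atoms)
goal ⊆ F2  ⇒  h_max = 2

2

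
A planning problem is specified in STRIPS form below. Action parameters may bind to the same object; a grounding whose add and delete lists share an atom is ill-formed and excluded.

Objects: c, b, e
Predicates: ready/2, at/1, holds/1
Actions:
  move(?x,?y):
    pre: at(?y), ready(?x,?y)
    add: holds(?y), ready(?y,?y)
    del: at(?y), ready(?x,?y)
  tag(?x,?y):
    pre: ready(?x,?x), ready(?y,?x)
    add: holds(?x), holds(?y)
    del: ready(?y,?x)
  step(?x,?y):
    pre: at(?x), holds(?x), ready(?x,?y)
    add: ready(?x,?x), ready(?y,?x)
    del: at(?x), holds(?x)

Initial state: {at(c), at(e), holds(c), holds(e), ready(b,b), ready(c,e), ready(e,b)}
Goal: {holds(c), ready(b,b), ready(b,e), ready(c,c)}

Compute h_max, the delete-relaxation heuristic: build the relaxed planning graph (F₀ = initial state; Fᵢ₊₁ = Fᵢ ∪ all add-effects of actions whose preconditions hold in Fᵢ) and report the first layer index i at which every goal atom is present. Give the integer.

F0 = init (7 atoms)
F1 = F0 ∪ {holds(b), ready(b,e), ready(c,c), ready(e,c), ready(e,e)}  (12 atoms)
goal ⊆ F1  ⇒  h_max = 1

1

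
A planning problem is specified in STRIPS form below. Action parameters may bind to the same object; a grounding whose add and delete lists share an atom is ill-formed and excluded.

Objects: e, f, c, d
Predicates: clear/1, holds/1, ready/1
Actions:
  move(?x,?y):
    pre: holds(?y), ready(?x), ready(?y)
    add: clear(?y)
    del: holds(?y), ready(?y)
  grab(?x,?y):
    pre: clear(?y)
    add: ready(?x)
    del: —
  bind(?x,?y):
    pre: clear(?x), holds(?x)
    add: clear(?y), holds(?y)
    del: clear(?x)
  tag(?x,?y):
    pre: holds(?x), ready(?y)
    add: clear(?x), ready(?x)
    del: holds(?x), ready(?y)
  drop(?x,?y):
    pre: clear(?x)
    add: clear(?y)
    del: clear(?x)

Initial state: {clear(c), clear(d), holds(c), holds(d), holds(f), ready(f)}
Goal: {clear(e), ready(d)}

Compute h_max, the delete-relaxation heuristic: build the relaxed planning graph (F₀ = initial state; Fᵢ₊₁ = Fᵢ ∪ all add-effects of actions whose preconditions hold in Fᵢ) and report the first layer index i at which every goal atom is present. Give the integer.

1

F0 = init (6 atoms)
F1 = F0 ∪ {clear(e), clear(f), holds(e), ready(c), ready(d), ready(e)}  (12 atoms)
goal ⊆ F1  ⇒  h_max = 1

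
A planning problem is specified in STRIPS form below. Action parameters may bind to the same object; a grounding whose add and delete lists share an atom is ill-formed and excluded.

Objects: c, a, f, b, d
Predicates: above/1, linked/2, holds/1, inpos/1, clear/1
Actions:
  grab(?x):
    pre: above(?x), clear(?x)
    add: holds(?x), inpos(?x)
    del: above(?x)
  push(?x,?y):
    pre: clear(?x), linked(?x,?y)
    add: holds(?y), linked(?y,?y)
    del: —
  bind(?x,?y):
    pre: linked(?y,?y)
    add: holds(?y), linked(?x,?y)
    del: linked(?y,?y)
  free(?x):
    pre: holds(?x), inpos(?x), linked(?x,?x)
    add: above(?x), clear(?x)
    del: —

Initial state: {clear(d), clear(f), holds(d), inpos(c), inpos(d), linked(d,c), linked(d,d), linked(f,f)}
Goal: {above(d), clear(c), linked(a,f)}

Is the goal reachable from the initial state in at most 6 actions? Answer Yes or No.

Yes

1. push(d,c)  →  {clear(d), clear(f), holds(c), holds(d), inpos(c), inpos(d), linked(c,c), linked(d,c), linked(d,d), linked(f,f)}
2. bind(a,f)  →  {clear(d), clear(f), holds(c), holds(d), holds(f), inpos(c), inpos(d), linked(a,f), linked(c,c), linked(d,c), linked(d,d)}
3. free(c)  →  {above(c), clear(c), clear(d), clear(f), holds(c), holds(d), holds(f), inpos(c), inpos(d), linked(a,f), linked(c,c), linked(d,c), linked(d,d)}
4. free(d)  →  {above(c), above(d), clear(c), clear(d), clear(f), holds(c), holds(d), holds(f), inpos(c), inpos(d), linked(a,f), linked(c,c), linked(d,c), linked(d,d)}
optimal plan length = 4; 4 ≤ 6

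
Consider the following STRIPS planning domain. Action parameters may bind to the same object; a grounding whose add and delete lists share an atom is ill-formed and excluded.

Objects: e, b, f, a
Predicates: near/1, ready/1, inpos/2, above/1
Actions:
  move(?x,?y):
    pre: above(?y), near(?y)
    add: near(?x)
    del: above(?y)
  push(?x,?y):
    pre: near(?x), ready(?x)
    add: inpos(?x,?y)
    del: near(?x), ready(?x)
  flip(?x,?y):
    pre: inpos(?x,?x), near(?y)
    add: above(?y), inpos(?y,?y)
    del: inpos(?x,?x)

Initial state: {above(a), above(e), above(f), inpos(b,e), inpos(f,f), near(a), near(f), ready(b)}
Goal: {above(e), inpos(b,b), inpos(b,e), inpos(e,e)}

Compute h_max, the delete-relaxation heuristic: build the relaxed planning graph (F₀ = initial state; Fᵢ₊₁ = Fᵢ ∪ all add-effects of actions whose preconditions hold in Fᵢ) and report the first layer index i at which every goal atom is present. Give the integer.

F0 = init (8 atoms)
F1 = F0 ∪ {inpos(a,a), near(b), near(e)}  (11 atoms)
F2 = F1 ∪ {above(b), inpos(b,a), inpos(b,b), inpos(b,f), inpos(e,e)}  (16 atoms)
goal ⊆ F2  ⇒  h_max = 2

2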